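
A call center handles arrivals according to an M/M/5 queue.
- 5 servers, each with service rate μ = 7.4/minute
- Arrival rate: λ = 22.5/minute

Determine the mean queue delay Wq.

Traffic intensity: ρ = λ/(cμ) = 22.5/(5×7.4) = 0.6081
Since ρ = 0.6081 < 1, system is stable.
Offered load a = λ/μ = cρ = 22.5/7.4 = 3.0405
P₀ = [ Σₙ₌₀^4 aⁿ/n! + a^5/(5!(1-ρ)) ]⁻¹
Σ = a^0/0! + a^1/1! + a^2/2! + a^3/3! + a^4/4! = 1.00000 + 3.04054 + 4.62244 + 4.68491 + 3.56116 = 16.9091
a^5/(5!(1-ρ)) = 259.8687/(120 × 0.391892) = 5.5259
P₀ = 1/(16.9091 + 5.5259) = 0.04457
Lq = P₀·a^5·ρ / (5!(1-ρ)²) = 0.044573 × 259.8687 × 0.60811 / (120 × 0.15358) = 0.3822
Wq = Lq/λ = 0.3822/22.5 = 0.01699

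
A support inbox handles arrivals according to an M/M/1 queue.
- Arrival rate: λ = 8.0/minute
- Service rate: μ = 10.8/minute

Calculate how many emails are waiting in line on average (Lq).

ρ = λ/μ = 8.0/10.8 = 0.7407
For M/M/1: Lq = λ²/(μ(μ-λ))
Lq = 64.00/(10.8 × 2.80)
Lq = 2.1164 emails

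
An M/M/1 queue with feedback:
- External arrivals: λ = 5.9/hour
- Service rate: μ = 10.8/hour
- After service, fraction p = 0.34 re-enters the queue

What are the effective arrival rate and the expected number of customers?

Effective arrival rate: λ_eff = λ/(1-p) = 5.9/(1-0.34) = 5.9/0.66 = 8.9394
ρ = λ_eff/μ = 8.9394/10.8 = 0.827722
L = ρ/(1-ρ) = 0.827722/(1-0.827722) = 4.8046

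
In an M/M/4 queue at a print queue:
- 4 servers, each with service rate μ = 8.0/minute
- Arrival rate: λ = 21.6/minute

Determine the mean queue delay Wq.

Traffic intensity: ρ = λ/(cμ) = 21.6/(4×8.0) = 0.6750
Since ρ = 0.6750 < 1, system is stable.
Offered load a = λ/μ = cρ = 21.6/8.0 = 2.7000
P₀ = [ Σₙ₌₀^3 aⁿ/n! + a^4/(4!(1-ρ)) ]⁻¹
Σ = a^0/0! + a^1/1! + a^2/2! + a^3/3! = 1.0000 + 2.7000 + 3.6450 + 3.2805 = 10.6255
a^4/(4!(1-ρ)) = 53.1441/(24 × 0.3250) = 6.8133
P₀ = 1/(10.6255 + 6.8133) = 0.05734
Lq = P₀·a^4·ρ / (4!(1-ρ)²) = 0.057343 × 53.1441 × 0.67500 / (24 × 0.10562) = 0.8115
Wq = Lq/λ = 0.8115/21.6 = 0.03757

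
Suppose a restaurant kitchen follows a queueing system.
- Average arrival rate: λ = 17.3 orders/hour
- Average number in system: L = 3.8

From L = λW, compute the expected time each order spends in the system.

Little's Law: L = λW, so W = L/λ
W = 3.8/17.3 = 0.2197 hours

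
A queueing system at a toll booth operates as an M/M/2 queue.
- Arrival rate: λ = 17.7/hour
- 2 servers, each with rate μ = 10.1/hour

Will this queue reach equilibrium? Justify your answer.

Stability requires ρ = λ/(cμ) < 1
ρ = 17.7/(2 × 10.1) = 17.7/20.20 = 0.8762
Since 0.8762 < 1, the system is STABLE.
The servers are busy 87.62% of the time.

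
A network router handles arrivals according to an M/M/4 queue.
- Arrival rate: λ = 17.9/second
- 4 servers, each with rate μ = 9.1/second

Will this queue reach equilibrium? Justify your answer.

Stability requires ρ = λ/(cμ) < 1
ρ = 17.9/(4 × 9.1) = 17.9/36.40 = 0.4918
Since 0.4918 < 1, the system is STABLE.
The servers are busy 49.18% of the time.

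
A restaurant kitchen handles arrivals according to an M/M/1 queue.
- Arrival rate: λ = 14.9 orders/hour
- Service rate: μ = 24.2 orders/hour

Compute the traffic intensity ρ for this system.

Server utilization: ρ = λ/μ
ρ = 14.9/24.2 = 0.6157
The server is busy 61.57% of the time.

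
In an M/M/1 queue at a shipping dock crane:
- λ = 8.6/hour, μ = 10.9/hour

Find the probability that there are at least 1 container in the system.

ρ = λ/μ = 8.6/10.9 = 0.7890
P(N ≥ n) = ρⁿ
P(N ≥ 1) = 0.7890^1
P(N ≥ 1) = 0.7890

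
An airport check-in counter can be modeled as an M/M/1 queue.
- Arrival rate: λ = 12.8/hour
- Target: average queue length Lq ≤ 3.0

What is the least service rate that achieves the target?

For M/M/1: Lq = λ²/(μ(μ-λ))
Need Lq ≤ 3.0, i.e. μ(μ-λ) ≥ λ²/3.0
μ² - 12.8μ - 163.84/3.0 ≥ 0  →  μ² - 12.8μ - 54.61333 ≥ 0
Quadratic formula (positive root): μ = [λ + √(λ² + 4×54.61333)]/2
Discriminant: 163.84 + 4×54.61333 = 382.2933, √382.2933 = 19.55232
μ ≥ (12.8 + 19.55232)/2 = 16.1762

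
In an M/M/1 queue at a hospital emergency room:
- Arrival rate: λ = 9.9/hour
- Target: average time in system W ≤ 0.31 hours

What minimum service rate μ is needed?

For M/M/1: W = 1/(μ-λ)
Need W ≤ 0.31, so 1/(μ-λ) ≤ 0.31
μ - λ ≥ 1/0.31 = 3.2258
μ ≥ 9.9 + 3.2258 = 13.1258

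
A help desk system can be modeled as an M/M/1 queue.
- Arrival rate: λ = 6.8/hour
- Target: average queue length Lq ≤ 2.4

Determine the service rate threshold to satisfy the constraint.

For M/M/1: Lq = λ²/(μ(μ-λ))
Need Lq ≤ 2.4, i.e. μ(μ-λ) ≥ λ²/2.4
μ² - 6.8μ - 46.24/2.4 ≥ 0  →  μ² - 6.8μ - 19.26667 ≥ 0
Quadratic formula (positive root): μ = [λ + √(λ² + 4×19.26667)]/2
Discriminant: 46.24 + 4×19.26667 = 123.3067, √123.3067 = 11.1044
μ ≥ (6.8 + 11.1044)/2 = 8.9522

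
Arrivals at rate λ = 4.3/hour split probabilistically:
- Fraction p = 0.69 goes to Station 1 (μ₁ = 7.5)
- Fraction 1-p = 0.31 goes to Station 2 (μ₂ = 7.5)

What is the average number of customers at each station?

Effective rates: λ₁ = 4.3×0.69 = 2.967, λ₂ = 4.3×0.31 = 1.333
Station 1: ρ₁ = 2.967/7.5 = 0.3956, L₁ = ρ₁/(1-ρ₁) = 0.3956/(1-0.3956) = 0.6545
Station 2: ρ₂ = 1.333/7.5 = 0.1777333, L₂ = ρ₂/(1-ρ₂) = 0.1777333/(1-0.1777333) = 0.2162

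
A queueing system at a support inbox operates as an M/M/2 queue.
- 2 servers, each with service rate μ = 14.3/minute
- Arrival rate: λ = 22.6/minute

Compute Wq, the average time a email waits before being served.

Traffic intensity: ρ = λ/(cμ) = 22.6/(2×14.3) = 0.7902
Since ρ = 0.7902 < 1, system is stable.
Offered load a = λ/μ = cρ = 22.6/14.3 = 1.5804
P₀ = [ Σₙ₌₀^1 aⁿ/n! + a^2/(2!(1-ρ)) ]⁻¹
Σ = a^0/0! + a^1/1! = 1.0000 + 1.5804 = 2.5804
a^2/(2!(1-ρ)) = 2.4977/(2 × 0.20979) = 5.9529
P₀ = 1/(2.5804 + 5.9529) = 0.1172
Lq = P₀·a^2·ρ / (2!(1-ρ)²) = 0.11719 × 2.4977 × 0.79021 / (2 × 0.044012) = 2.6277
Wq = Lq/λ = 2.6277/22.6 = 0.1163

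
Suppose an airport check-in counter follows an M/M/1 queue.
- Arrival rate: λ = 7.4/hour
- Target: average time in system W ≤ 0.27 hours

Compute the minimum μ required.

For M/M/1: W = 1/(μ-λ)
Need W ≤ 0.27, so 1/(μ-λ) ≤ 0.27
μ - λ ≥ 1/0.27 = 3.7037
μ ≥ 7.4 + 3.7037 = 11.1037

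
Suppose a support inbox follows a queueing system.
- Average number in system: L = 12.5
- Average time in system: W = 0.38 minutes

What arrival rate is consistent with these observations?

Little's Law: L = λW, so λ = L/W
λ = 12.5/0.38 = 32.8947 emails/minute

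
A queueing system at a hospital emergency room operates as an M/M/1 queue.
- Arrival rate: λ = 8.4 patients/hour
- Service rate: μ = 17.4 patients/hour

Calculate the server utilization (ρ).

Server utilization: ρ = λ/μ
ρ = 8.4/17.4 = 0.4828
The server is busy 48.28% of the time.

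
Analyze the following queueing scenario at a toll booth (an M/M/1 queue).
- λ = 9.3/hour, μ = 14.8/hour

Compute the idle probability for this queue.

ρ = λ/μ = 9.3/14.8 = 0.6284
P(0) = 1 - ρ = 1 - 0.6284 = 0.3716
The server is idle 37.16% of the time.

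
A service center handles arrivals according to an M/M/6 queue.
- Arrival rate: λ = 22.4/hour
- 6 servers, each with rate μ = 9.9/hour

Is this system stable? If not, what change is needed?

Stability requires ρ = λ/(cμ) < 1
ρ = 22.4/(6 × 9.9) = 22.4/59.40 = 0.3771
Since 0.3771 < 1, the system is STABLE.
The servers are busy 37.71% of the time.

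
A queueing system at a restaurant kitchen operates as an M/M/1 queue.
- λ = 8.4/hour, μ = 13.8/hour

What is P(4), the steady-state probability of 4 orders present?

ρ = λ/μ = 8.4/13.8 = 0.6087
P(n) = (1-ρ)ρⁿ
P(4) = (1-0.6087) × 0.6087^4
P(4) = 0.39130 × 0.13728
P(4) = 0.05372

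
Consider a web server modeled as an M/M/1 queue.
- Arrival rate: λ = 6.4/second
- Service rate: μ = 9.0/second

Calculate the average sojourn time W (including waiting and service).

First, compute utilization: ρ = λ/μ = 6.4/9.0 = 0.7111
For M/M/1: W = 1/(μ-λ)
W = 1/(9.0-6.4) = 1/2.60
W = 0.3846 seconds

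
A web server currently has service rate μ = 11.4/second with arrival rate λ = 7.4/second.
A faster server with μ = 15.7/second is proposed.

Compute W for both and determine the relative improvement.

System 1: ρ₁ = 7.4/11.4 = 0.6491, W₁ = 1/(11.4-7.4) = 0.25000
System 2: ρ₂ = 7.4/15.7 = 0.4713, W₂ = 1/(15.7-7.4) = 0.12048
Improvement: (W₁-W₂)/W₁ = (0.25000-0.12048)/0.25000 = 51.81%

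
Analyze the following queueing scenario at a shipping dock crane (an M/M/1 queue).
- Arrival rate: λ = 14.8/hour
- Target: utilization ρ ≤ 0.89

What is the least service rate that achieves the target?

ρ = λ/μ, so μ = λ/ρ
μ ≥ 14.8/0.89 = 16.6292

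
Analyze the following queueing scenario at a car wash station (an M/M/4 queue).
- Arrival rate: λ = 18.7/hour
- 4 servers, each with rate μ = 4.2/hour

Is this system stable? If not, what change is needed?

Stability requires ρ = λ/(cμ) < 1
ρ = 18.7/(4 × 4.2) = 18.7/16.80 = 1.1131
Since 1.1131 ≥ 1, the system is UNSTABLE.
Need c > λ/μ = 18.7/4.2 = 4.45.
Minimum servers needed: c = 5.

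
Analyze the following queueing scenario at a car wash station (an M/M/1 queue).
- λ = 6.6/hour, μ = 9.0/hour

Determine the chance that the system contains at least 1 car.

ρ = λ/μ = 6.6/9.0 = 0.7333
P(N ≥ n) = ρⁿ
P(N ≥ 1) = 0.7333^1
P(N ≥ 1) = 0.7333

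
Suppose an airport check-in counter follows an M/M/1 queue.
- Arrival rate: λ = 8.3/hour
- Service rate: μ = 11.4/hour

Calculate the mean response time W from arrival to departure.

First, compute utilization: ρ = λ/μ = 8.3/11.4 = 0.7281
For M/M/1: W = 1/(μ-λ)
W = 1/(11.4-8.3) = 1/3.10
W = 0.3226 hours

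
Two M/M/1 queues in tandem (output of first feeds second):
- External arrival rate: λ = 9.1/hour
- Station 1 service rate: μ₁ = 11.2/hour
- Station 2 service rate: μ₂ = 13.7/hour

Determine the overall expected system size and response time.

By Jackson's theorem, each station behaves as independent M/M/1.
Station 1: ρ₁ = 9.1/11.2 = 0.8125, L₁ = ρ₁/(1-ρ₁) = λ/(μ₁-λ) = 9.1/2.10 = 4.3333
Station 2: ρ₂ = 9.1/13.7 = 0.6642, L₂ = ρ₂/(1-ρ₂) = λ/(μ₂-λ) = 9.1/4.60 = 1.9783
Total: L = L₁ + L₂ = 4.3333 + 1.9783 = 6.3116
W = L/λ = 6.3116/9.1 = 0.6936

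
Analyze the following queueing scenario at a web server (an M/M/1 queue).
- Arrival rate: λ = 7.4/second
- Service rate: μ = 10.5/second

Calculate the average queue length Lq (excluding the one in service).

ρ = λ/μ = 7.4/10.5 = 0.7048
For M/M/1: Lq = λ²/(μ(μ-λ))
Lq = 54.76/(10.5 × 3.10)
Lq = 1.6823 requests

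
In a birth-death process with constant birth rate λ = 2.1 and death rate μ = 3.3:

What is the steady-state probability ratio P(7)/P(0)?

For constant rates: P(n)/P(0) = (λ/μ)^n
P(7)/P(0) = (2.1/3.3)^7 = 0.63636^7 = 0.04226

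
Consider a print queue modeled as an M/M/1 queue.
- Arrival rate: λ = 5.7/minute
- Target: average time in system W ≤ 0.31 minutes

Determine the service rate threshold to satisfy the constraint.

For M/M/1: W = 1/(μ-λ)
Need W ≤ 0.31, so 1/(μ-λ) ≤ 0.31
μ - λ ≥ 1/0.31 = 3.2258
μ ≥ 5.7 + 3.2258 = 8.9258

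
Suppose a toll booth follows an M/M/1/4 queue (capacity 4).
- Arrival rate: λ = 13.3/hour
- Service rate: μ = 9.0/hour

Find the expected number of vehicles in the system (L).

ρ = λ/μ = 13.3/9.0 = 1.47778
P₀ = (1-ρ)/(1-ρ^(K+1)) = (1-1.47778)/(1-1.47778^5) = -0.47778/-6.0477 = 0.07900
P_K = P₀×ρ^K = 0.07900 × 1.47778^4 = 0.07900 × 4.7691 = 0.3768
L = ρ[1 - (K+1)ρ^K + Kρ^(K+1)] / [(1-ρ)(1-ρ^(K+1))]
L = 1.47778 × (1 - 5×4.76913 + 4×7.04772) / ((1 - 1.47778) × (1 - 7.04772)) = 2.7337 vehicles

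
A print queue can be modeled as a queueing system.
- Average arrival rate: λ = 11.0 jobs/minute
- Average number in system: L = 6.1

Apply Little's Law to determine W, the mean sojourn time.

Little's Law: L = λW, so W = L/λ
W = 6.1/11.0 = 0.5545 minutes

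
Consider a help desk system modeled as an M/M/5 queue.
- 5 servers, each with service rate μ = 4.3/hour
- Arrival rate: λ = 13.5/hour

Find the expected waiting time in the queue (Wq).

Traffic intensity: ρ = λ/(cμ) = 13.5/(5×4.3) = 0.6279
Since ρ = 0.6279 < 1, system is stable.
Offered load a = λ/μ = cρ = 13.5/4.3 = 3.1395
P₀ = [ Σₙ₌₀^4 aⁿ/n! + a^5/(5!(1-ρ)) ]⁻¹
Σ = a^0/0! + a^1/1! + a^2/2! + a^3/3! + a^4/4! = 1.0000 + 3.1395 + 4.9283 + 5.1576 + 4.0481 = 18.2735
a^5/(5!(1-ρ)) = 305.01877/(120 × 0.37209302) = 6.8311
P₀ = 1/(18.2735 + 6.8311) = 0.03983
Lq = P₀·a^5·ρ / (5!(1-ρ)²) = 0.039833 × 305.0188 × 0.62791 / (120 × 0.13845) = 0.4592
Wq = Lq/λ = 0.4592/13.5 = 0.03401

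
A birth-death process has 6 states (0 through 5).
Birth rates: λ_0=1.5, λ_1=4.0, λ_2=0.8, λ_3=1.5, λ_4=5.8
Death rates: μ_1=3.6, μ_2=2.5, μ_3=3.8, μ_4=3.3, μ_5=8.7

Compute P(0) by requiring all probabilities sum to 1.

Ratios P(n)/P(0) = (λ₀···λₙ₋₁)/(μ₁···μₙ):
P(1)/P(0) = (1.5)/(3.6) = 0.41667
P(2)/P(0) = (1.5×4.0)/(3.6×2.5) = 0.66667
P(3)/P(0) = (1.5×4.0×0.8)/(3.6×2.5×3.8) = 0.14035
P(4)/P(0) = (1.5×4.0×0.8×1.5)/(3.6×2.5×3.8×3.3) = 0.063796
P(5)/P(0) = (1.5×4.0×0.8×1.5×5.8)/(3.6×2.5×3.8×3.3×8.7) = 0.042531

Normalization: ∑ P(n) = 1
P(0) × (1.0000 + 0.41667 + 0.66667 + 0.14035 + 0.063796 + 0.042531) = 1
P(0) × 2.3300 = 1
P(0) = 1/2.3300 = 0.4292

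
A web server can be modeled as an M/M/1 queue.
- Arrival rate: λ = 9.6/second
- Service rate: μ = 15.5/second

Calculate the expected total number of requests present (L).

ρ = λ/μ = 9.6/15.5 = 0.6194
For M/M/1: L = λ/(μ-λ)
L = 9.6/(15.5-9.6) = 9.6/5.90
L = 1.6271 requests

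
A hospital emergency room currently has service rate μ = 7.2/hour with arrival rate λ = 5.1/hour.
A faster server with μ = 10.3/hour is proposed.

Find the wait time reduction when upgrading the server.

System 1: ρ₁ = 5.1/7.2 = 0.7083, W₁ = 1/(7.2-5.1) = 0.4762
System 2: ρ₂ = 5.1/10.3 = 0.4951, W₂ = 1/(10.3-5.1) = 0.1923
Improvement: (W₁-W₂)/W₁ = (0.4762-0.1923)/0.4762 = 59.62%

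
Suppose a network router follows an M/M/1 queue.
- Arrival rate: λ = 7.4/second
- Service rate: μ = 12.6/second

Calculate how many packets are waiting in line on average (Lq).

ρ = λ/μ = 7.4/12.6 = 0.5873
For M/M/1: Lq = λ²/(μ(μ-λ))
Lq = 54.76/(12.6 × 5.20)
Lq = 0.8358 packets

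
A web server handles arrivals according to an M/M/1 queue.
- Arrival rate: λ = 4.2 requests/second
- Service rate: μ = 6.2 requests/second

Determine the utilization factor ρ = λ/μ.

Server utilization: ρ = λ/μ
ρ = 4.2/6.2 = 0.6774
The server is busy 67.74% of the time.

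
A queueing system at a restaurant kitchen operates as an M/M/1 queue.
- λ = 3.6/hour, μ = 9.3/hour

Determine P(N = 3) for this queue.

ρ = λ/μ = 3.6/9.3 = 0.3871
P(n) = (1-ρ)ρⁿ
P(3) = (1-0.3871) × 0.3871^3
P(3) = 0.6129 × 0.05801
P(3) = 0.03555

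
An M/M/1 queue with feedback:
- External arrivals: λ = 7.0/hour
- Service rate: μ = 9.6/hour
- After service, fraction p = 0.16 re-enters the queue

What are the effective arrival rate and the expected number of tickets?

Effective arrival rate: λ_eff = λ/(1-p) = 7.0/(1-0.16) = 7.0/0.84 = 8.3333333
ρ = λ_eff/μ = 8.3333333/9.6 = 0.8680556
L = ρ/(1-ρ) = 0.8680556/(1-0.8680556) = 6.5789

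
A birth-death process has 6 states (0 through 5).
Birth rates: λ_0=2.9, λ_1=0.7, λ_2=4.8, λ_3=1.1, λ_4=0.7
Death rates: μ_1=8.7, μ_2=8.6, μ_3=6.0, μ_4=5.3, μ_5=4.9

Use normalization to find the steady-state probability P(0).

Ratios P(n)/P(0) = (λ₀···λₙ₋₁)/(μ₁···μₙ):
P(1)/P(0) = (2.9)/(8.7) = 0.3333
P(2)/P(0) = (2.9×0.7)/(8.7×8.6) = 0.02713
P(3)/P(0) = (2.9×0.7×4.8)/(8.7×8.6×6.0) = 0.02171
P(4)/P(0) = (2.9×0.7×4.8×1.1)/(8.7×8.6×6.0×5.3) = 0.004505
P(5)/P(0) = (2.9×0.7×4.8×1.1×0.7)/(8.7×8.6×6.0×5.3×4.9) = 0.0006436

Normalization: ∑ P(n) = 1
P(0) × (1.0000 + 0.3333 + 0.02713 + 0.02171 + 0.004505 + 0.0006436) = 1
P(0) × 1.3873 = 1
P(0) = 1/1.3873 = 0.7208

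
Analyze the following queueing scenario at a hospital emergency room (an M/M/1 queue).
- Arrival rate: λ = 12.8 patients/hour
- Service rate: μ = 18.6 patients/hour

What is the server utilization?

Server utilization: ρ = λ/μ
ρ = 12.8/18.6 = 0.6882
The server is busy 68.82% of the time.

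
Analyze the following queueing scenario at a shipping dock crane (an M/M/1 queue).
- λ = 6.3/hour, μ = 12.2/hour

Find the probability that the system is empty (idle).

ρ = λ/μ = 6.3/12.2 = 0.5164
P(0) = 1 - ρ = 1 - 0.5164 = 0.4836
The server is idle 48.36% of the time.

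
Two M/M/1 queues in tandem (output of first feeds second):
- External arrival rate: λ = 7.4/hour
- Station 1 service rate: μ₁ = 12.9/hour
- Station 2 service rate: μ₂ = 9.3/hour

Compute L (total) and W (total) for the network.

By Jackson's theorem, each station behaves as independent M/M/1.
Station 1: ρ₁ = 7.4/12.9 = 0.5736, L₁ = ρ₁/(1-ρ₁) = λ/(μ₁-λ) = 7.4/5.50 = 1.3455
Station 2: ρ₂ = 7.4/9.3 = 0.7957, L₂ = ρ₂/(1-ρ₂) = λ/(μ₂-λ) = 7.4/1.90 = 3.8947
Total: L = L₁ + L₂ = 1.3455 + 3.8947 = 5.2402
W = L/λ = 5.2402/7.4 = 0.7081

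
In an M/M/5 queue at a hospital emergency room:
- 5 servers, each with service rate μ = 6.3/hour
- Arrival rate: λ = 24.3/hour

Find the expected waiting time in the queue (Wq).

Traffic intensity: ρ = λ/(cμ) = 24.3/(5×6.3) = 0.7714
Since ρ = 0.7714 < 1, system is stable.
Offered load a = λ/μ = cρ = 24.3/6.3 = 3.8571
P₀ = [ Σₙ₌₀^4 aⁿ/n! + a^5/(5!(1-ρ)) ]⁻¹
Σ = a^0/0! + a^1/1! + a^2/2! + a^3/3! + a^4/4! = 1.0000 + 3.8571 + 7.4388 + 9.5641 + 9.2226 = 31.0826
a^5/(5!(1-ρ)) = 853.7459/(120 × 0.228571) = 31.1262
P₀ = 1/(31.0826 + 31.1262) = 0.01607
Lq = P₀·a^5·ρ / (5!(1-ρ)²) = 0.016075 × 853.7459 × 0.77143 / (120 × 0.052245) = 1.6887
Wq = Lq/λ = 1.6887/24.3 = 0.06949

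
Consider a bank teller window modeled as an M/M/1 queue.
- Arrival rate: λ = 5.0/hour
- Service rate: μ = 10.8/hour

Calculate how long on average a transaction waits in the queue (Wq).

First, compute utilization: ρ = λ/μ = 5.0/10.8 = 0.4630
For M/M/1: Wq = λ/(μ(μ-λ))
Wq = 5.0/(10.8 × (10.8-5.0))
Wq = 5.0/(10.8 × 5.80)
Wq = 0.07982 hours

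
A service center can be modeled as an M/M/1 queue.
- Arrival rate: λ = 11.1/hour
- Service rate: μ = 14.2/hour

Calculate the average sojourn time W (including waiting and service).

First, compute utilization: ρ = λ/μ = 11.1/14.2 = 0.7817
For M/M/1: W = 1/(μ-λ)
W = 1/(14.2-11.1) = 1/3.10
W = 0.3226 hours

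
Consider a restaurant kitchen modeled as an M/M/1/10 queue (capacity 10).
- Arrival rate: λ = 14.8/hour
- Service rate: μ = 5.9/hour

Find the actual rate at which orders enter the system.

ρ = λ/μ = 14.8/5.9 = 2.50847
P₀ = (1-ρ)/(1-ρ^(K+1)) = (1-2.50847)/(1-2.50847^11) = -1.5085/-24744.6021 = 0.00006096
P_K = P₀×ρ^K = 0.00006096 × 2.50847^10 = 0.00006096 × 9864.8188 = 0.6014
λ_eff = λ(1-P_K) = 14.8 × (1 - 0.60138) = 14.8 × 0.39862 = 5.8996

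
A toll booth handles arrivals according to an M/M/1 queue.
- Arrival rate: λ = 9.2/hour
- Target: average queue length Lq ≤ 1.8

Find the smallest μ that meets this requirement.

For M/M/1: Lq = λ²/(μ(μ-λ))
Need Lq ≤ 1.8, i.e. μ(μ-λ) ≥ λ²/1.8
μ² - 9.2μ - 84.64/1.8 ≥ 0  →  μ² - 9.2μ - 47.02222 ≥ 0
Quadratic formula (positive root): μ = [λ + √(λ² + 4×47.02222)]/2
Discriminant: 84.64 + 4×47.02222 = 272.7289, √272.7289 = 16.5145
μ ≥ (9.2 + 16.5145)/2 = 12.8573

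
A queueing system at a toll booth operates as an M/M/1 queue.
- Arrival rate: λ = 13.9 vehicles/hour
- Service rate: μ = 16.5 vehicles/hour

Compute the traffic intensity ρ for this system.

Server utilization: ρ = λ/μ
ρ = 13.9/16.5 = 0.8424
The server is busy 84.24% of the time.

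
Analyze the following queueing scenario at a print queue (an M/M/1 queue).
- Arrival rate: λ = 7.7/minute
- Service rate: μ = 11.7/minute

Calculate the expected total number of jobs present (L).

ρ = λ/μ = 7.7/11.7 = 0.6581
For M/M/1: L = λ/(μ-λ)
L = 7.7/(11.7-7.7) = 7.7/4.00
L = 1.9250 jobs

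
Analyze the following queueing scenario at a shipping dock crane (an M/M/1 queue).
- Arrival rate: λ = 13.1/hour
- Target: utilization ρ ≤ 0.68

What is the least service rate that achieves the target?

ρ = λ/μ, so μ = λ/ρ
μ ≥ 13.1/0.68 = 19.2647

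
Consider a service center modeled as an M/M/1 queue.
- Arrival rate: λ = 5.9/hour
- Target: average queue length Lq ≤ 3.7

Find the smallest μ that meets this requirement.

For M/M/1: Lq = λ²/(μ(μ-λ))
Need Lq ≤ 3.7, i.e. μ(μ-λ) ≥ λ²/3.7
μ² - 5.9μ - 34.81/3.7 ≥ 0  →  μ² - 5.9μ - 9.4081 ≥ 0
Quadratic formula (positive root): μ = [λ + √(λ² + 4×9.4081)]/2
Discriminant: 34.81 + 4×9.4081 = 72.4424, √72.4424 = 8.5113
μ ≥ (5.9 + 8.5113)/2 = 7.2057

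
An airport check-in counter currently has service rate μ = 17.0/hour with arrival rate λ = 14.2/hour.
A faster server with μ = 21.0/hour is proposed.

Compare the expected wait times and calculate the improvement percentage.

System 1: ρ₁ = 14.2/17.0 = 0.8353, W₁ = 1/(17.0-14.2) = 0.35714
System 2: ρ₂ = 14.2/21.0 = 0.6762, W₂ = 1/(21.0-14.2) = 0.14706
Improvement: (W₁-W₂)/W₁ = (0.35714-0.14706)/0.35714 = 58.82%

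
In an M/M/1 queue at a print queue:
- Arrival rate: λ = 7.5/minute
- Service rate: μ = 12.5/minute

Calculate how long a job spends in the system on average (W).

First, compute utilization: ρ = λ/μ = 7.5/12.5 = 0.6000
For M/M/1: W = 1/(μ-λ)
W = 1/(12.5-7.5) = 1/5.00
W = 0.2000 minutes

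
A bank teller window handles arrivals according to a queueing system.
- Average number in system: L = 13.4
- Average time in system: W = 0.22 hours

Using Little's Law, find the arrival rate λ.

Little's Law: L = λW, so λ = L/W
λ = 13.4/0.22 = 60.9091 transactions/hour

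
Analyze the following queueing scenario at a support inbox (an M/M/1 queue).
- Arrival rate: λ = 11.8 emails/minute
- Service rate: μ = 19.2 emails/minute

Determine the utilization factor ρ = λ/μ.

Server utilization: ρ = λ/μ
ρ = 11.8/19.2 = 0.6146
The server is busy 61.46% of the time.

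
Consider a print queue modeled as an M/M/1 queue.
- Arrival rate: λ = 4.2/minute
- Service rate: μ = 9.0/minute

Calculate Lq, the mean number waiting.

ρ = λ/μ = 4.2/9.0 = 0.4667
For M/M/1: Lq = λ²/(μ(μ-λ))
Lq = 17.64/(9.0 × 4.80)
Lq = 0.4083 jobs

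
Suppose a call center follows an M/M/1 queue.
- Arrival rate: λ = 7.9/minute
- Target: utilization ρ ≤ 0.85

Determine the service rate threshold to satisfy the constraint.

ρ = λ/μ, so μ = λ/ρ
μ ≥ 7.9/0.85 = 9.2941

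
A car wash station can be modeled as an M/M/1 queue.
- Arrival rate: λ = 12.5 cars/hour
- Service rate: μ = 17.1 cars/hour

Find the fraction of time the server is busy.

Server utilization: ρ = λ/μ
ρ = 12.5/17.1 = 0.7310
The server is busy 73.10% of the time.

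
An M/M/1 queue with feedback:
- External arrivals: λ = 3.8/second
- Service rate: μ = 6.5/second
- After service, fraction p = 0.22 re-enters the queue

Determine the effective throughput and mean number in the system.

Effective arrival rate: λ_eff = λ/(1-p) = 3.8/(1-0.22) = 3.8/0.78 = 4.871795
ρ = λ_eff/μ = 4.871795/6.5 = 0.749507
L = ρ/(1-ρ) = 0.749507/(1-0.749507) = 2.9921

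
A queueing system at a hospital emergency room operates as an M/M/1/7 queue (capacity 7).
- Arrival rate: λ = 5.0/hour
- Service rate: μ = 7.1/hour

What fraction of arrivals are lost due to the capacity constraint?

ρ = λ/μ = 5.0/7.1 = 0.70423
P₀ = (1-ρ)/(1-ρ^(K+1)) = (1-0.70423)/(1-0.70423^8) = 0.2958/0.9395 = 0.3148
P_K = P₀×ρ^K = 0.3148 × 0.70423^7 = 0.3148 × 0.08590 = 0.02704
Blocking probability = 2.70%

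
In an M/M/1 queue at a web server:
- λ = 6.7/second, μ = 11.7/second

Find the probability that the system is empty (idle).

ρ = λ/μ = 6.7/11.7 = 0.5726
P(0) = 1 - ρ = 1 - 0.5726 = 0.4274
The server is idle 42.74% of the time.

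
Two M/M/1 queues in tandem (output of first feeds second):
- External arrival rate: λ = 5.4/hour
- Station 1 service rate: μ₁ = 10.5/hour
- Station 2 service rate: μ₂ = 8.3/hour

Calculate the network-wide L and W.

By Jackson's theorem, each station behaves as independent M/M/1.
Station 1: ρ₁ = 5.4/10.5 = 0.5143, L₁ = ρ₁/(1-ρ₁) = λ/(μ₁-λ) = 5.4/5.10 = 1.0588
Station 2: ρ₂ = 5.4/8.3 = 0.6506, L₂ = ρ₂/(1-ρ₂) = λ/(μ₂-λ) = 5.4/2.90 = 1.8621
Total: L = L₁ + L₂ = 1.0588 + 1.8621 = 2.9209
W = L/λ = 2.9209/5.4 = 0.5409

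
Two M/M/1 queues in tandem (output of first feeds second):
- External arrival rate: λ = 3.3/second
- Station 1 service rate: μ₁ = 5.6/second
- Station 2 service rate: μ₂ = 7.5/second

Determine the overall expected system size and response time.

By Jackson's theorem, each station behaves as independent M/M/1.
Station 1: ρ₁ = 3.3/5.6 = 0.5893, L₁ = ρ₁/(1-ρ₁) = λ/(μ₁-λ) = 3.3/2.30 = 1.4348
Station 2: ρ₂ = 3.3/7.5 = 0.4400, L₂ = ρ₂/(1-ρ₂) = λ/(μ₂-λ) = 3.3/4.20 = 0.7857
Total: L = L₁ + L₂ = 1.4348 + 0.7857 = 2.2205
W = L/λ = 2.2205/3.3 = 0.6729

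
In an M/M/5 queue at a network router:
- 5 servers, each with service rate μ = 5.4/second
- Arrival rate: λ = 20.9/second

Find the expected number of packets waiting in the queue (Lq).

Traffic intensity: ρ = λ/(cμ) = 20.9/(5×5.4) = 0.7741
Since ρ = 0.7741 < 1, system is stable.
Offered load a = λ/μ = cρ = 20.9/5.4 = 3.8704
P₀ = [ Σₙ₌₀^4 aⁿ/n! + a^5/(5!(1-ρ)) ]⁻¹
Σ = a^0/0! + a^1/1! + a^2/2! + a^3/3! + a^4/4! = 1.0000 + 3.8704 + 7.4899 + 9.6629 + 9.3497 = 31.3729
a^5/(5!(1-ρ)) = 868.4856/(120 × 0.225926) = 32.0343
P₀ = 1/(31.3729 + 32.0343) = 0.01577
Lq = P₀·a^5·ρ / (5!(1-ρ)²) = 0.01577 × 868.4856 × 0.7741 / (120 × 0.05104) = 1.7310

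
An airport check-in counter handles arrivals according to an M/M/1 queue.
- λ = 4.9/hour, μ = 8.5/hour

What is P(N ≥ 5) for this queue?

ρ = λ/μ = 4.9/8.5 = 0.57647
P(N ≥ n) = ρⁿ
P(N ≥ 5) = 0.57647^5
P(N ≥ 5) = 0.06366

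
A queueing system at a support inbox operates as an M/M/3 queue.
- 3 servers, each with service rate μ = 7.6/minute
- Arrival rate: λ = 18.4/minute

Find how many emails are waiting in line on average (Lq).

Traffic intensity: ρ = λ/(cμ) = 18.4/(3×7.6) = 0.8070
Since ρ = 0.8070 < 1, system is stable.
Offered load a = λ/μ = cρ = 18.4/7.6 = 2.4211
P₀ = [ Σₙ₌₀^2 aⁿ/n! + a^3/(3!(1-ρ)) ]⁻¹
Σ = a^0/0! + a^1/1! + a^2/2! = 1.0000 + 2.4211 + 2.9307 = 6.3518
a^3/(3!(1-ρ)) = 14.1910/(6 × 0.192982) = 12.2559
P₀ = 1/(6.3518 + 12.2559) = 0.05374
Lq = P₀·a^3·ρ / (3!(1-ρ)²) = 0.053741 × 14.1910 × 0.80702 / (6 × 0.037242) = 2.7543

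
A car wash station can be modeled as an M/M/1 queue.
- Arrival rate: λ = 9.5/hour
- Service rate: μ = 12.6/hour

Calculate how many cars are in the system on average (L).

ρ = λ/μ = 9.5/12.6 = 0.7540
For M/M/1: L = λ/(μ-λ)
L = 9.5/(12.6-9.5) = 9.5/3.10
L = 3.0645 cars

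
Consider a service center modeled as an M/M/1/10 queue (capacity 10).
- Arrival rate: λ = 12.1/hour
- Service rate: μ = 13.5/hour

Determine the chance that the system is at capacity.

ρ = λ/μ = 12.1/13.5 = 0.8963
P₀ = (1-ρ)/(1-ρ^(K+1)) = (1-0.8963)/(1-0.8963^11) = 0.1037/0.7001 = 0.1481
P_K = P₀×ρ^K = 0.14812 × 0.8963^10 = 0.14812 × 0.33461 = 0.04956
Blocking probability = 4.96%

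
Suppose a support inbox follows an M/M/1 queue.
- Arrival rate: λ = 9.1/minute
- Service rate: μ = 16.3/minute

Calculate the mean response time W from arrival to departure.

First, compute utilization: ρ = λ/μ = 9.1/16.3 = 0.5583
For M/M/1: W = 1/(μ-λ)
W = 1/(16.3-9.1) = 1/7.20
W = 0.1389 minutes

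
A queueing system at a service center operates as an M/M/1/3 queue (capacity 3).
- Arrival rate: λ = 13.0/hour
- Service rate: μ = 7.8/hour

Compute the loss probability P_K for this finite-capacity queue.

ρ = λ/μ = 13.0/7.8 = 1.6667
P₀ = (1-ρ)/(1-ρ^(K+1)) = (1-1.6667)/(1-1.6667^4) = -0.6667/-6.7167 = 0.09926
P_K = P₀×ρ^K = 0.09926 × 1.6667^3 = 0.09926 × 4.6299 = 0.4596
Blocking probability = 45.96%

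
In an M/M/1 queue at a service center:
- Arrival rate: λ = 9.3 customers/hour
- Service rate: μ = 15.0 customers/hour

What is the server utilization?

Server utilization: ρ = λ/μ
ρ = 9.3/15.0 = 0.6200
The server is busy 62.00% of the time.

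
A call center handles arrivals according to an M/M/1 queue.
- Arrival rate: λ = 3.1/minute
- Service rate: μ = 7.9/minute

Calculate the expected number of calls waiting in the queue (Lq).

ρ = λ/μ = 3.1/7.9 = 0.3924
For M/M/1: Lq = λ²/(μ(μ-λ))
Lq = 9.61/(7.9 × 4.80)
Lq = 0.2534 calls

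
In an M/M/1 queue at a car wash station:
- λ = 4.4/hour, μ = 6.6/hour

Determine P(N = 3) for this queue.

ρ = λ/μ = 4.4/6.6 = 0.6667
P(n) = (1-ρ)ρⁿ
P(3) = (1-0.6667) × 0.6667^3
P(3) = 0.33330 × 0.29634
P(3) = 0.09877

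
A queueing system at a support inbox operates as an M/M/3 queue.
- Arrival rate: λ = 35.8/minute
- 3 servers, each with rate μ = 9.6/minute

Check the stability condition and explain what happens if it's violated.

Stability requires ρ = λ/(cμ) < 1
ρ = 35.8/(3 × 9.6) = 35.8/28.80 = 1.2431
Since 1.2431 ≥ 1, the system is UNSTABLE.
Need c > λ/μ = 35.8/9.6 = 3.73.
Minimum servers needed: c = 4.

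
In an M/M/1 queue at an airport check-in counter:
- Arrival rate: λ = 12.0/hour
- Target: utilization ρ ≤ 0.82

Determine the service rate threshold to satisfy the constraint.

ρ = λ/μ, so μ = λ/ρ
μ ≥ 12.0/0.82 = 14.6341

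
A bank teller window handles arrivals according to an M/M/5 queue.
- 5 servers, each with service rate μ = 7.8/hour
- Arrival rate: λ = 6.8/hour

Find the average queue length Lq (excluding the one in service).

Traffic intensity: ρ = λ/(cμ) = 6.8/(5×7.8) = 0.1744
Since ρ = 0.1744 < 1, system is stable.
Offered load a = λ/μ = cρ = 6.8/7.8 = 0.8718
P₀ = [ Σₙ₌₀^4 aⁿ/n! + a^5/(5!(1-ρ)) ]⁻¹
Σ = a^0/0! + a^1/1! + a^2/2! + a^3/3! + a^4/4! = 1.0000 + 0.8718 + 0.3800 + 0.1104 + 0.02407 = 2.3863
a^5/(5!(1-ρ)) = 0.5036/(120 × 0.8256) = 0.005083
P₀ = 1/(2.3863 + 0.005083) = 0.4182
Lq = P₀·a^5·ρ / (5!(1-ρ)²) = 0.41817 × 0.50358 × 0.17436 / (120 × 0.68168) = 0.0004489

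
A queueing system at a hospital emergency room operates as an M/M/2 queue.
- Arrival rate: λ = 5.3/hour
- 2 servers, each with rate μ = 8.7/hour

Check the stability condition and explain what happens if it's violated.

Stability requires ρ = λ/(cμ) < 1
ρ = 5.3/(2 × 8.7) = 5.3/17.40 = 0.3046
Since 0.3046 < 1, the system is STABLE.
The servers are busy 30.46% of the time.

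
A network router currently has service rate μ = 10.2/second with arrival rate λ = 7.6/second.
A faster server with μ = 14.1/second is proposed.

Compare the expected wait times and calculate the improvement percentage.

System 1: ρ₁ = 7.6/10.2 = 0.7451, W₁ = 1/(10.2-7.6) = 0.38462
System 2: ρ₂ = 7.6/14.1 = 0.5390, W₂ = 1/(14.1-7.6) = 0.15385
Improvement: (W₁-W₂)/W₁ = (0.38462-0.15385)/0.38462 = 60.00%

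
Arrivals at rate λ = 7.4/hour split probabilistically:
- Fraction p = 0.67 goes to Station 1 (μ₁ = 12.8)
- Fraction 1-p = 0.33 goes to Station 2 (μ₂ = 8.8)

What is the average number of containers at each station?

Effective rates: λ₁ = 7.4×0.67 = 4.958, λ₂ = 7.4×0.33 = 2.442
Station 1: ρ₁ = 4.958/12.8 = 0.38734, L₁ = ρ₁/(1-ρ₁) = 0.38734/(1-0.38734) = 0.6322
Station 2: ρ₂ = 2.442/8.8 = 0.2775, L₂ = ρ₂/(1-ρ₂) = 0.2775/(1-0.2775) = 0.3841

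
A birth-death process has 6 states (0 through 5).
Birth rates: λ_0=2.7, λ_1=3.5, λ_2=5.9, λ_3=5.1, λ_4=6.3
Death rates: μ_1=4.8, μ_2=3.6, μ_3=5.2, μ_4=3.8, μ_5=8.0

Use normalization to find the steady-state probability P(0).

Ratios P(n)/P(0) = (λ₀···λₙ₋₁)/(μ₁···μₙ):
P(1)/P(0) = (2.7)/(4.8) = 0.56250
P(2)/P(0) = (2.7×3.5)/(4.8×3.6) = 0.54688
P(3)/P(0) = (2.7×3.5×5.9)/(4.8×3.6×5.2) = 0.62049
P(4)/P(0) = (2.7×3.5×5.9×5.1)/(4.8×3.6×5.2×3.8) = 0.83277
P(5)/P(0) = (2.7×3.5×5.9×5.1×6.3)/(4.8×3.6×5.2×3.8×8.0) = 0.65580

Normalization: ∑ P(n) = 1
P(0) × (1.0000 + 0.56250 + 0.54688 + 0.62049 + 0.83277 + 0.65580) = 1
P(0) × 4.2184 = 1
P(0) = 1/4.2184 = 0.2371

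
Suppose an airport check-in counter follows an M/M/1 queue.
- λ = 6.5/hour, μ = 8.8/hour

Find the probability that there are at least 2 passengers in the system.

ρ = λ/μ = 6.5/8.8 = 0.73864
P(N ≥ n) = ρⁿ
P(N ≥ 2) = 0.73864^2
P(N ≥ 2) = 0.5456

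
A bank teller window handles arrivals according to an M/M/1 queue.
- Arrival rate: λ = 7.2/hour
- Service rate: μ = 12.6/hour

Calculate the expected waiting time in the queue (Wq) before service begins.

First, compute utilization: ρ = λ/μ = 7.2/12.6 = 0.5714
For M/M/1: Wq = λ/(μ(μ-λ))
Wq = 7.2/(12.6 × (12.6-7.2))
Wq = 7.2/(12.6 × 5.40)
Wq = 0.1058 hours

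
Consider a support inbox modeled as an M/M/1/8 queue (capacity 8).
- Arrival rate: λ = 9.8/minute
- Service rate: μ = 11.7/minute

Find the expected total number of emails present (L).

ρ = λ/μ = 9.8/11.7 = 0.8376
P₀ = (1-ρ)/(1-ρ^(K+1)) = (1-0.8376)/(1-0.8376^9) = 0.1624/0.7971 = 0.2037
P_K = P₀×ρ^K = 0.2037 × 0.8376^8 = 0.2037 × 0.2423 = 0.04936
L = ρ[1 - (K+1)ρ^K + Kρ^(K+1)] / [(1-ρ)(1-ρ^(K+1))]
L = 0.8376 × (1 - 9×0.242266 + 8×0.202922) / ((1 - 0.8376) × (1 - 0.202922)) = 2.8664 emails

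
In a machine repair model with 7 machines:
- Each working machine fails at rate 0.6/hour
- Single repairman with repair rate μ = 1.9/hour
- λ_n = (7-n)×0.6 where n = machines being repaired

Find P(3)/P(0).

P(3)/P(0) = ∏_{i=0}^{3-1} λ_i/μ_{i+1}
= (7-0)×0.6/1.9 × (7-1)×0.6/1.9 × (7-2)×0.6/1.9
= 6.6132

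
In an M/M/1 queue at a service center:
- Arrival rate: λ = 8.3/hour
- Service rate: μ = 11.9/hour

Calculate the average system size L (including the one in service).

ρ = λ/μ = 8.3/11.9 = 0.6975
For M/M/1: L = λ/(μ-λ)
L = 8.3/(11.9-8.3) = 8.3/3.60
L = 2.3056 customers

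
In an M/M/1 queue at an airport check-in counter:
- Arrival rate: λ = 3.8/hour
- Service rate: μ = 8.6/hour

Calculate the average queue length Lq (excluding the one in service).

ρ = λ/μ = 3.8/8.6 = 0.4419
For M/M/1: Lq = λ²/(μ(μ-λ))
Lq = 14.44/(8.6 × 4.80)
Lq = 0.3498 passengers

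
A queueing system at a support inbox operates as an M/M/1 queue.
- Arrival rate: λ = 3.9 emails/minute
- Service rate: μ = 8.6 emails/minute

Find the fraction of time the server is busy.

Server utilization: ρ = λ/μ
ρ = 3.9/8.6 = 0.4535
The server is busy 45.35% of the time.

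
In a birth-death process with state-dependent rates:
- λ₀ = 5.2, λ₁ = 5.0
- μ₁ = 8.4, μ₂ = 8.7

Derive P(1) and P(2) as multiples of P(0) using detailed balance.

Balance equations:
State 0: λ₀P₀ = μ₁P₁ → P₁ = (λ₀/μ₁)P₀ = (5.2/8.4)P₀ = 0.6190P₀
State 1: P₂ = (λ₀λ₁)/(μ₁μ₂)P₀ = (5.2×5.0)/(8.4×8.7)P₀ = 0.3558P₀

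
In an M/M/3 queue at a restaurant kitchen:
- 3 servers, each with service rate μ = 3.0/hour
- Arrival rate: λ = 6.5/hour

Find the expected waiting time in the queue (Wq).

Traffic intensity: ρ = λ/(cμ) = 6.5/(3×3.0) = 0.7222
Since ρ = 0.7222 < 1, system is stable.
Offered load a = λ/μ = cρ = 6.5/3.0 = 2.1667
P₀ = [ Σₙ₌₀^2 aⁿ/n! + a^3/(3!(1-ρ)) ]⁻¹
Σ = a^0/0! + a^1/1! + a^2/2! = 1.0000 + 2.1667 + 2.3472 = 5.5139
a^3/(3!(1-ρ)) = 10.1713/(6 × 0.277778) = 6.1028
P₀ = 1/(5.5139 + 6.1028) = 0.08608
Lq = P₀·a^3·ρ / (3!(1-ρ)²) = 0.086083 × 10.1713 × 0.72222 / (6 × 0.077160) = 1.3659
Wq = Lq/λ = 1.3659/6.5 = 0.2101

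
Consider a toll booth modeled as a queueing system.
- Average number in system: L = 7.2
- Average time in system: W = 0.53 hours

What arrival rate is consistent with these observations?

Little's Law: L = λW, so λ = L/W
λ = 7.2/0.53 = 13.5849 vehicles/hour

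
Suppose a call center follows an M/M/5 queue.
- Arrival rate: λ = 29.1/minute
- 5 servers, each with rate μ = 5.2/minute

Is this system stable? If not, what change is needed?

Stability requires ρ = λ/(cμ) < 1
ρ = 29.1/(5 × 5.2) = 29.1/26.00 = 1.1192
Since 1.1192 ≥ 1, the system is UNSTABLE.
Need c > λ/μ = 29.1/5.2 = 5.60.
Minimum servers needed: c = 6.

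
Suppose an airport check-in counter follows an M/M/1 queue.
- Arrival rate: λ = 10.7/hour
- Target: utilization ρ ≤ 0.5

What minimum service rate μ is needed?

ρ = λ/μ, so μ = λ/ρ
μ ≥ 10.7/0.5 = 21.4000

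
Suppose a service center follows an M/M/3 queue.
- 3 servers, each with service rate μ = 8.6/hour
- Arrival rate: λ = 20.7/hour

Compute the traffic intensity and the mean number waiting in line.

Traffic intensity: ρ = λ/(cμ) = 20.7/(3×8.6) = 0.8023
Since ρ = 0.8023 < 1, system is stable.
Offered load a = λ/μ = cρ = 20.7/8.6 = 2.4070
P₀ = [ Σₙ₌₀^2 aⁿ/n! + a^3/(3!(1-ρ)) ]⁻¹
Σ = a^0/0! + a^1/1! + a^2/2! = 1.00000 + 2.40698 + 2.89677 = 6.3037
a^3/(3!(1-ρ)) = 13.9449/(6 × 0.197674) = 11.7575
P₀ = 1/(6.3037 + 11.7575) = 0.05537
Lq = P₀·a^3·ρ / (3!(1-ρ)²) = 0.055367 × 13.9449 × 0.80233 / (6 × 0.039075) = 2.6422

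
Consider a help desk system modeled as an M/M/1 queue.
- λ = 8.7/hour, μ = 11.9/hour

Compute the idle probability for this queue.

ρ = λ/μ = 8.7/11.9 = 0.7311
P(0) = 1 - ρ = 1 - 0.7311 = 0.2689
The server is idle 26.89% of the time.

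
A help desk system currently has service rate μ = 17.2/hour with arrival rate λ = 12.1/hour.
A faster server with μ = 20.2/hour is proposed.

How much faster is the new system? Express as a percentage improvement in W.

System 1: ρ₁ = 12.1/17.2 = 0.7035, W₁ = 1/(17.2-12.1) = 0.19608
System 2: ρ₂ = 12.1/20.2 = 0.5990, W₂ = 1/(20.2-12.1) = 0.12346
Improvement: (W₁-W₂)/W₁ = (0.19608-0.12346)/0.19608 = 37.04%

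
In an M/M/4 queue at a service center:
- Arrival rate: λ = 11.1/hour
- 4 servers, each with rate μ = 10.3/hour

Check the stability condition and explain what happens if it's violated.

Stability requires ρ = λ/(cμ) < 1
ρ = 11.1/(4 × 10.3) = 11.1/41.20 = 0.2694
Since 0.2694 < 1, the system is STABLE.
The servers are busy 26.94% of the time.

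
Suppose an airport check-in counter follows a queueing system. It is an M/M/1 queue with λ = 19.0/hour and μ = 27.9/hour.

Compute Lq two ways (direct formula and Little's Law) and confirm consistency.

Method 1 (direct): Lq = λ²/(μ(μ-λ)) = 361.00/(27.9 × 8.90) = 1.4538

Method 2 (Little's Law):
W = 1/(μ-λ) = 1/8.90 = 0.1123596
Wq = W - 1/μ = 0.1123596 - 0.03584229 = 0.076517
Lq = λWq = 19.0 × 0.076517 = 1.4538 ✔ (matches Method 1)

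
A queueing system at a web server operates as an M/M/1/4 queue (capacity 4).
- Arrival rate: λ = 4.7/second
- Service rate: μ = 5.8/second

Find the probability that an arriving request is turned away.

ρ = λ/μ = 4.7/5.8 = 0.81034
P₀ = (1-ρ)/(1-ρ^(K+1)) = (1-0.81034)/(1-0.81034^5) = 0.18966/0.65059 = 0.2915
P_K = P₀×ρ^K = 0.2915 × 0.81034^4 = 0.2915 × 0.4312 = 0.1257
Blocking probability = 12.57%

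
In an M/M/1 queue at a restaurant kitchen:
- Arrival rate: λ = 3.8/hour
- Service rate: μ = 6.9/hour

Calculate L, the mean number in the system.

ρ = λ/μ = 3.8/6.9 = 0.5507
For M/M/1: L = λ/(μ-λ)
L = 3.8/(6.9-3.8) = 3.8/3.10
L = 1.2258 orders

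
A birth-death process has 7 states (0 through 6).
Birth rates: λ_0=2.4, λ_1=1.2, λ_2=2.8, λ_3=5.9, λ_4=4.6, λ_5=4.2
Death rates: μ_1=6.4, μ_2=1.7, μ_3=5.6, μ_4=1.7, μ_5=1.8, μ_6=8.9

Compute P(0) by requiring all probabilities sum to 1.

Ratios P(n)/P(0) = (λ₀···λₙ₋₁)/(μ₁···μₙ):
P(1)/P(0) = (2.4)/(6.4) = 0.375000
P(2)/P(0) = (2.4×1.2)/(6.4×1.7) = 0.264706
P(3)/P(0) = (2.4×1.2×2.8)/(6.4×1.7×5.6) = 0.132353
P(4)/P(0) = (2.4×1.2×2.8×5.9)/(6.4×1.7×5.6×1.7) = 0.459343
P(5)/P(0) = (2.4×1.2×2.8×5.9×4.6)/(6.4×1.7×5.6×1.7×1.8) = 1.17388
P(6)/P(0) = (2.4×1.2×2.8×5.9×4.6×4.2)/(6.4×1.7×5.6×1.7×1.8×8.9) = 0.553964

Normalization: ∑ P(n) = 1
P(0) × (1.00000 + 0.375000 + 0.264706 + 0.132353 + 0.459343 + 1.17388 + 0.553964) = 1
P(0) × 3.9592 = 1
P(0) = 1/3.9592 = 0.2526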